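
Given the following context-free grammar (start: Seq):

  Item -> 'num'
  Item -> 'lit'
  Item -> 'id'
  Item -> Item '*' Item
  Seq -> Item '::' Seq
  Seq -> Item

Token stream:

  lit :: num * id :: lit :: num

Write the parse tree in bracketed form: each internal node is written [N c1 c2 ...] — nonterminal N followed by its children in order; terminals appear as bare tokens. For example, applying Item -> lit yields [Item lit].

Seq
Item :: Seq
lit :: Seq
lit :: Item :: Seq
lit :: Item * Item :: Seq
lit :: num * Item :: Seq
lit :: num * id :: Seq
lit :: num * id :: Item :: Seq
lit :: num * id :: lit :: Seq
lit :: num * id :: lit :: Item
lit :: num * id :: lit :: num

[Seq [Item lit] :: [Seq [Item [Item num] * [Item id]] :: [Seq [Item lit] :: [Seq [Item num]]]]]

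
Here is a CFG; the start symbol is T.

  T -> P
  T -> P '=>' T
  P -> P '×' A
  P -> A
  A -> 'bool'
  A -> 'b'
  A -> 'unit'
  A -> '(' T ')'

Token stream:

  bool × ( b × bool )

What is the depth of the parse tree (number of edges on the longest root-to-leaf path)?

[T [P [P [A bool]] × [A ( [T [P [P [A b]] × [A bool]]] )]]]

7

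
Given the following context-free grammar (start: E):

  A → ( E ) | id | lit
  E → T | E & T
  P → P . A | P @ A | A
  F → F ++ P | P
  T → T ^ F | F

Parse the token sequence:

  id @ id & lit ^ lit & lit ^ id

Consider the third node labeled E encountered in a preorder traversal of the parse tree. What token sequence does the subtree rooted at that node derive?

id @ id

[E [E [E [T [F [P [P [A id]] @ [A id]]]]] & [T [T [F [P [A lit]]]] ^ [F [P [A lit]]]]] & [T [T [F [P [A lit]]]] ^ [F [P [A id]]]]]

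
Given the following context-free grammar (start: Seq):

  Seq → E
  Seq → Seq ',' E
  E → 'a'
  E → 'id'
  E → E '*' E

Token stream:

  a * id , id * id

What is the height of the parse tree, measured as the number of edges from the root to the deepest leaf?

[Seq [Seq [E [E a] * [E id]]] , [E [E id] * [E id]]]

4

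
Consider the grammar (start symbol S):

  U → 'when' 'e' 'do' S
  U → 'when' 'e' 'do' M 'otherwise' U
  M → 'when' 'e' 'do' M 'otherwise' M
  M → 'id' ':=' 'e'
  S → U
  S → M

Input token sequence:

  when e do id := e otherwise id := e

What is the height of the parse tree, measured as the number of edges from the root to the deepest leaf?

3

[S [M when e do [M id := e] otherwise [M id := e]]]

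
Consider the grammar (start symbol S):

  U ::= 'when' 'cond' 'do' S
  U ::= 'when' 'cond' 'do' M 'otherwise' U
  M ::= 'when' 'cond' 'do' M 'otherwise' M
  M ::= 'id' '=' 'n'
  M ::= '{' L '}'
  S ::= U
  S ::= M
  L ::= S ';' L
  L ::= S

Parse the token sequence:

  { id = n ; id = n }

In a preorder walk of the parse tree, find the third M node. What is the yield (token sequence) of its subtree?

[S [M { [L [S [M id = n]] ; [L [S [M id = n]]]] }]]

id = n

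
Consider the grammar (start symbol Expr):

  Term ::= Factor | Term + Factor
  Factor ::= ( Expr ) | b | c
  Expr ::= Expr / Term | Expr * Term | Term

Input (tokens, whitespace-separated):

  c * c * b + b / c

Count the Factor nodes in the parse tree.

5

[Expr [Expr [Expr [Expr [Term [Factor c]]] * [Term [Factor c]]] * [Term [Term [Factor b]] + [Factor b]]] / [Term [Factor c]]]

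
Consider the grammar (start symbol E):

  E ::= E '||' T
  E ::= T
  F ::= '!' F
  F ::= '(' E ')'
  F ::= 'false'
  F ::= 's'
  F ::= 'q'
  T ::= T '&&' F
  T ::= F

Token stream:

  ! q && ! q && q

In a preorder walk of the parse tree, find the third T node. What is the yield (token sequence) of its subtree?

! q

[E [T [T [T [F ! [F q]]] && [F ! [F q]]] && [F q]]]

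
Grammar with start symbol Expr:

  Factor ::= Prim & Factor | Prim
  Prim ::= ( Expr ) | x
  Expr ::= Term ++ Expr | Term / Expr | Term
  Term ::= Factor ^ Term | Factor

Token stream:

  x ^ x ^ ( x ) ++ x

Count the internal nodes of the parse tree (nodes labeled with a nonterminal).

18

[Expr [Term [Factor [Prim x]] ^ [Term [Factor [Prim x]] ^ [Term [Factor [Prim ( [Expr [Term [Factor [Prim x]]]] )]]]]] ++ [Expr [Term [Factor [Prim x]]]]]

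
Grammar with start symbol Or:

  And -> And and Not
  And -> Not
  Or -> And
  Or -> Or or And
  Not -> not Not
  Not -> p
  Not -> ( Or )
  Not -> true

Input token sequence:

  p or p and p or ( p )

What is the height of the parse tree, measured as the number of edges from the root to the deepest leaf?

6

[Or [Or [Or [And [Not p]]] or [And [And [Not p]] and [Not p]]] or [And [Not ( [Or [And [Not p]]] )]]]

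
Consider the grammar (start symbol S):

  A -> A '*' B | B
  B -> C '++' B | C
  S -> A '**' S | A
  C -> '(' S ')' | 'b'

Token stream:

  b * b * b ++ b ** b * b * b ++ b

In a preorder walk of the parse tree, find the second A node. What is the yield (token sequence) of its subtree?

[S [A [A [A [B [C b]]] * [B [C b]]] * [B [C b] ++ [B [C b]]]] ** [S [A [A [A [B [C b]]] * [B [C b]]] * [B [C b] ++ [B [C b]]]]]]

b * b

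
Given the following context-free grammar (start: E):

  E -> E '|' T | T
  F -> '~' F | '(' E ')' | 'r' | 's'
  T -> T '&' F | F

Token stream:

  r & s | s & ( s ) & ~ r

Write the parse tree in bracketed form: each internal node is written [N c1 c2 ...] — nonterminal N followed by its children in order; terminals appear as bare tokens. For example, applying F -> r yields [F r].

[E [E [T [T [F r]] & [F s]]] | [T [T [T [F s]] & [F ( [E [T [F s]]] )]] & [F ~ [F r]]]]

E
E | T
T | T
T & F | T
F & F | T
r & F | T
r & s | T
r & s | T & F
r & s | T & F & F
r & s | F & F & F
r & s | s & F & F
r & s | s & ( E ) & F
r & s | s & ( T ) & F
r & s | s & ( F ) & F
r & s | s & ( s ) & F
r & s | s & ( s ) & ~ F
r & s | s & ( s ) & ~ r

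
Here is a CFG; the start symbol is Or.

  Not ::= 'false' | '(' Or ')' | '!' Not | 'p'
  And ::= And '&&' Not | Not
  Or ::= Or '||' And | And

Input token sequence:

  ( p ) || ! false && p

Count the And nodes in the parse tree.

[Or [Or [And [Not ( [Or [And [Not p]]] )]]] || [And [And [Not ! [Not false]]] && [Not p]]]

4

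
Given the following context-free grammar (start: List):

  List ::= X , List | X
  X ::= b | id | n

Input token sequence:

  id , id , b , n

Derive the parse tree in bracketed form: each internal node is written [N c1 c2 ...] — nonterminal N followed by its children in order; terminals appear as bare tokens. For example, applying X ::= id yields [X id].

List
X , List
id , List
id , X , List
id , id , List
id , id , X , List
id , id , b , List
id , id , b , X
id , id , b , n

[List [X id] , [List [X id] , [List [X b] , [List [X n]]]]]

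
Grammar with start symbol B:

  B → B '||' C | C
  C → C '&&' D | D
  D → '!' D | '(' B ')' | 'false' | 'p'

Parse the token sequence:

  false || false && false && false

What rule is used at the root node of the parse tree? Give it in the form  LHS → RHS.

B → B '||' C

[B [B [C [D false]]] || [C [C [C [D false]] && [D false]] && [D false]]]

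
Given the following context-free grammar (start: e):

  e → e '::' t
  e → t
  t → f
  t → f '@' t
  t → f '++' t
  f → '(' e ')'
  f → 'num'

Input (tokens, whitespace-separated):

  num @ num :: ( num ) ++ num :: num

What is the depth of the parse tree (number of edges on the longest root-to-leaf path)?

7

[e [e [e [t [f num] @ [t [f num]]]] :: [t [f ( [e [t [f num]]] )] ++ [t [f num]]]] :: [t [f num]]]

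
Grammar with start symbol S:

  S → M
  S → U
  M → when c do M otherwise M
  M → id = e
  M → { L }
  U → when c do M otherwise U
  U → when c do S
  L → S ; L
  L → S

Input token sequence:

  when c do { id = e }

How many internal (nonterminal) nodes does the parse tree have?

7

[S [U when c do [S [M { [L [S [M id = e]]] }]]]]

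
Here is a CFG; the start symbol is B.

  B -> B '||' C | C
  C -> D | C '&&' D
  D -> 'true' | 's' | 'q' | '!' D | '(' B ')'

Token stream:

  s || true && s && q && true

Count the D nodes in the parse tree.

5

[B [B [C [D s]]] || [C [C [C [C [D true]] && [D s]] && [D q]] && [D true]]]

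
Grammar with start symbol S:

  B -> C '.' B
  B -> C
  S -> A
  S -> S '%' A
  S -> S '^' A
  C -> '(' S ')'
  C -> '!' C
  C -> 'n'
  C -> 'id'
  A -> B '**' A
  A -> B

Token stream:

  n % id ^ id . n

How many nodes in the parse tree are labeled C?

[S [S [S [A [B [C n]]]] % [A [B [C id]]]] ^ [A [B [C id] . [B [C n]]]]]

4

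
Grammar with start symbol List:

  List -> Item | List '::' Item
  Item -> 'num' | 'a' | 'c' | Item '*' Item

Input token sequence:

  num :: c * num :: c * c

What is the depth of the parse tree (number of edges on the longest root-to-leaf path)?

4

[List [List [List [Item num]] :: [Item [Item c] * [Item num]]] :: [Item [Item c] * [Item c]]]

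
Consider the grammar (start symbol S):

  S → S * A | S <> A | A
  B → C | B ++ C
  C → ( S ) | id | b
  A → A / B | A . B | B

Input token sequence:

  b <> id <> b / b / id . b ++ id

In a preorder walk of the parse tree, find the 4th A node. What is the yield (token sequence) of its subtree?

[S [S [S [A [B [C b]]]] <> [A [B [C id]]]] <> [A [A [A [A [B [C b]]] / [B [C b]]] / [B [C id]]] . [B [B [C b]] ++ [C id]]]]

b / b / id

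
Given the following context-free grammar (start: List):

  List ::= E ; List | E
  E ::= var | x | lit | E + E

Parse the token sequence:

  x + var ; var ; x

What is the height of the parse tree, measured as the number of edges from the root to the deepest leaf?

4

[List [E [E x] + [E var]] ; [List [E var] ; [List [E x]]]]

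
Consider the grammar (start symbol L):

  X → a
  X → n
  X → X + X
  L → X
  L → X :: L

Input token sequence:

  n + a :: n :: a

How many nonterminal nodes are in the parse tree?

[L [X [X n] + [X a]] :: [L [X n] :: [L [X a]]]]

8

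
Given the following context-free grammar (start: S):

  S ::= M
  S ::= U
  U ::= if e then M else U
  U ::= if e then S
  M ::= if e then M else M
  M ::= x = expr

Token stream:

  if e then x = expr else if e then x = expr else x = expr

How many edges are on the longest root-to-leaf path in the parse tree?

[S [M if e then [M x = expr] else [M if e then [M x = expr] else [M x = expr]]]]

4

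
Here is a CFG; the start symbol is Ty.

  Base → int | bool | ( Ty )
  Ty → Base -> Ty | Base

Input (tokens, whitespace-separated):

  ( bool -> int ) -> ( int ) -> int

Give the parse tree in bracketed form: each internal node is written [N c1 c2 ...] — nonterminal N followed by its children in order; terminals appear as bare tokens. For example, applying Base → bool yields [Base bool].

Ty
Base -> Ty
( Ty ) -> Ty
( Base -> Ty ) -> Ty
( bool -> Ty ) -> Ty
( bool -> Base ) -> Ty
( bool -> int ) -> Ty
( bool -> int ) -> Base -> Ty
( bool -> int ) -> ( Ty ) -> Ty
( bool -> int ) -> ( Base ) -> Ty
( bool -> int ) -> ( int ) -> Ty
( bool -> int ) -> ( int ) -> Base
( bool -> int ) -> ( int ) -> int

[Ty [Base ( [Ty [Base bool] -> [Ty [Base int]]] )] -> [Ty [Base ( [Ty [Base int]] )] -> [Ty [Base int]]]]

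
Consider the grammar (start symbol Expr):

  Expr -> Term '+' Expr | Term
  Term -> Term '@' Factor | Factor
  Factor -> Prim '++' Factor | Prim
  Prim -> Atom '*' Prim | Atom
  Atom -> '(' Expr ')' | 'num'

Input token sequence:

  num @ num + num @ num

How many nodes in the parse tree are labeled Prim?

[Expr [Term [Term [Factor [Prim [Atom num]]]] @ [Factor [Prim [Atom num]]]] + [Expr [Term [Term [Factor [Prim [Atom num]]]] @ [Factor [Prim [Atom num]]]]]]

4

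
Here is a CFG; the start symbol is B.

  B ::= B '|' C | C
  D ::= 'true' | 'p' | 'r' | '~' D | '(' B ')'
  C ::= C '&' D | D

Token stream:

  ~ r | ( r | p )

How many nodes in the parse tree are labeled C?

4

[B [B [C [D ~ [D r]]]] | [C [D ( [B [B [C [D r]]] | [C [D p]]] )]]]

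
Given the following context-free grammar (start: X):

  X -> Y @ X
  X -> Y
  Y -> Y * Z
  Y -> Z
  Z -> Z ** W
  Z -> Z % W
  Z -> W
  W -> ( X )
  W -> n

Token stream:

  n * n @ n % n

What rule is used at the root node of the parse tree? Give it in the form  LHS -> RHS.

[X [Y [Y [Z [W n]]] * [Z [W n]]] @ [X [Y [Z [Z [W n]] % [W n]]]]]

X -> Y @ X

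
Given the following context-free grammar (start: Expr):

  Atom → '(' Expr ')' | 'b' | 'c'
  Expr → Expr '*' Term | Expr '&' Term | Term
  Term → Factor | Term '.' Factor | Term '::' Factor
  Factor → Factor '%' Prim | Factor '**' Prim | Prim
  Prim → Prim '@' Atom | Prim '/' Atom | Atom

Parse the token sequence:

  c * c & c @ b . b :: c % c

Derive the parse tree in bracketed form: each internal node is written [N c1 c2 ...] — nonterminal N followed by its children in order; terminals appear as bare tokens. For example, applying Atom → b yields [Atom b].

[Expr [Expr [Expr [Term [Factor [Prim [Atom c]]]]] * [Term [Factor [Prim [Atom c]]]]] & [Term [Term [Term [Factor [Prim [Prim [Atom c]] @ [Atom b]]]] . [Factor [Prim [Atom b]]]] :: [Factor [Factor [Prim [Atom c]]] % [Prim [Atom c]]]]]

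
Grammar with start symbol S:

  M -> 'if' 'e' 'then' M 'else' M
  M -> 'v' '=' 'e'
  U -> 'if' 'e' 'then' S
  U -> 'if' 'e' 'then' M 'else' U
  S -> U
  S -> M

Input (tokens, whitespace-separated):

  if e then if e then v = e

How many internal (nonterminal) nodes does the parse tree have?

6

[S [U if e then [S [U if e then [S [M v = e]]]]]]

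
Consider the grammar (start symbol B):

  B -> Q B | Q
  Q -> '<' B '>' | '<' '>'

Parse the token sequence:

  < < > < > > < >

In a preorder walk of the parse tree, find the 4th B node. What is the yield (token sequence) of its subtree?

< >

[B [Q < [B [Q < >] [B [Q < >]]] >] [B [Q < >]]]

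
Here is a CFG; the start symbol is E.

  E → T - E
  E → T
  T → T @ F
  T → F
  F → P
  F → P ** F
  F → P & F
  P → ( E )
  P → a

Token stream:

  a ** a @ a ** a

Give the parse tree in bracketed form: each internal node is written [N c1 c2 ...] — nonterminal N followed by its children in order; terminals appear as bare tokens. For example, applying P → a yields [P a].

[E [T [T [F [P a] ** [F [P a]]]] @ [F [P a] ** [F [P a]]]]]

E
T
T @ F
F @ F
P ** F @ F
a ** F @ F
a ** P @ F
a ** a @ F
a ** a @ P ** F
a ** a @ a ** F
a ** a @ a ** P
a ** a @ a ** a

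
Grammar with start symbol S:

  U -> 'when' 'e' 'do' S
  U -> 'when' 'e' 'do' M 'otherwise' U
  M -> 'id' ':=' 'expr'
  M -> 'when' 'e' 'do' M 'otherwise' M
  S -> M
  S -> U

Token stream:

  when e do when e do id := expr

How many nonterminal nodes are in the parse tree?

6

[S [U when e do [S [U when e do [S [M id := expr]]]]]]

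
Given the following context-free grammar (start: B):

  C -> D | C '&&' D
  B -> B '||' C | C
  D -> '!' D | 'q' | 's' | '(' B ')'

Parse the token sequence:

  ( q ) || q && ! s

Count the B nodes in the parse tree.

[B [B [C [D ( [B [C [D q]]] )]]] || [C [C [D q]] && [D ! [D s]]]]

3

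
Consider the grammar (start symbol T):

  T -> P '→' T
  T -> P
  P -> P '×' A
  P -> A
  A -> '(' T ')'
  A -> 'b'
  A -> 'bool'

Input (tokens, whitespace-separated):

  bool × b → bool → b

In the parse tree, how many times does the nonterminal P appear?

[T [P [P [A bool]] × [A b]] → [T [P [A bool]] → [T [P [A b]]]]]

4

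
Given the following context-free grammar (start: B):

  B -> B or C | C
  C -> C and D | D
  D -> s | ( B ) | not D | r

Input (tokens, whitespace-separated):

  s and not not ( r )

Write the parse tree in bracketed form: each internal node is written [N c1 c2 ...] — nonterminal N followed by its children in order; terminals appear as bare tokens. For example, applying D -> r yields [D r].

B
C
C and D
D and D
s and D
s and not D
s and not not D
s and not not ( B )
s and not not ( C )
s and not not ( D )
s and not not ( r )

[B [C [C [D s]] and [D not [D not [D ( [B [C [D r]]] )]]]]]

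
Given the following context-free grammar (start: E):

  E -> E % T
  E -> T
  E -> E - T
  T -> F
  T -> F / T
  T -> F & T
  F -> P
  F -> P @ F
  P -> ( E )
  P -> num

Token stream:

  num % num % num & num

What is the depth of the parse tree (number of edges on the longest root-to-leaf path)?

6

[E [E [E [T [F [P num]]]] % [T [F [P num]]]] % [T [F [P num]] & [T [F [P num]]]]]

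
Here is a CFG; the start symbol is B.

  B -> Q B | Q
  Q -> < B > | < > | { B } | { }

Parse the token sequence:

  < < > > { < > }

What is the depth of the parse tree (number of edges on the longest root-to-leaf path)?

5

[B [Q < [B [Q < >]] >] [B [Q { [B [Q < >]] }]]]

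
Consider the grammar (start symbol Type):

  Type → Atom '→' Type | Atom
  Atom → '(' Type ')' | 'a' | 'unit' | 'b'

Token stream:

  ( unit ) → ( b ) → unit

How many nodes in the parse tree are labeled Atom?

5

[Type [Atom ( [Type [Atom unit]] )] → [Type [Atom ( [Type [Atom b]] )] → [Type [Atom unit]]]]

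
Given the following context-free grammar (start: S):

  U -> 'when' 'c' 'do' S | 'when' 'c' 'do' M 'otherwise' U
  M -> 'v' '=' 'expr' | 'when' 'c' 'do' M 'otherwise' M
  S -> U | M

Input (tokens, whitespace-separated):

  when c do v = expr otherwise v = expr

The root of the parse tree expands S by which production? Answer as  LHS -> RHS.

S -> M

[S [M when c do [M v = expr] otherwise [M v = expr]]]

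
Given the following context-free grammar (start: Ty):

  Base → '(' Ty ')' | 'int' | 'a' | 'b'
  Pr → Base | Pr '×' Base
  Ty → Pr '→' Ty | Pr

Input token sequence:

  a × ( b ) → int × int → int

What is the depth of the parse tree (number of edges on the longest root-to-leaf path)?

[Ty [Pr [Pr [Base a]] × [Base ( [Ty [Pr [Base b]]] )]] → [Ty [Pr [Pr [Base int]] × [Base int]] → [Ty [Pr [Base int]]]]]

6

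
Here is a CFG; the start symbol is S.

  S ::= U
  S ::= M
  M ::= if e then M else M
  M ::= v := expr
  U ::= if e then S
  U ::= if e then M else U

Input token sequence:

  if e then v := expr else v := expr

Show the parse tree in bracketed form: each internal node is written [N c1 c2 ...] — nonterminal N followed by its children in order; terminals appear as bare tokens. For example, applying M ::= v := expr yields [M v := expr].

S
M
if e then M else M
if e then v := expr else M
if e then v := expr else v := expr

[S [M if e then [M v := expr] else [M v := expr]]]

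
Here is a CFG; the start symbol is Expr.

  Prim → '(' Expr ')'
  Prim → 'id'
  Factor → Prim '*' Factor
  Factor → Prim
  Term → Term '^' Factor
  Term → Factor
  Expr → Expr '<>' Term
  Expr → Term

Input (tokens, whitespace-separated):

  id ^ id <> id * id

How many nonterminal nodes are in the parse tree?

13

[Expr [Expr [Term [Term [Factor [Prim id]]] ^ [Factor [Prim id]]]] <> [Term [Factor [Prim id] * [Factor [Prim id]]]]]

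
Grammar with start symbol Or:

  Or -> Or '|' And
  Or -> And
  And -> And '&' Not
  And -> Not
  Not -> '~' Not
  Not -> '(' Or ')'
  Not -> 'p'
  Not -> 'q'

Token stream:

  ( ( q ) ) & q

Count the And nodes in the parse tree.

4

[Or [And [And [Not ( [Or [And [Not ( [Or [And [Not q]]] )]]] )]] & [Not q]]]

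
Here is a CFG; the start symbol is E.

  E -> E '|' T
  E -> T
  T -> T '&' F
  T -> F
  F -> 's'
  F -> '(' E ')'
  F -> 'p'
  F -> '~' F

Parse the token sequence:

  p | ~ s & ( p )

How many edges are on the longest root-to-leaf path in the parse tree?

[E [E [T [F p]]] | [T [T [F ~ [F s]]] & [F ( [E [T [F p]]] )]]]

6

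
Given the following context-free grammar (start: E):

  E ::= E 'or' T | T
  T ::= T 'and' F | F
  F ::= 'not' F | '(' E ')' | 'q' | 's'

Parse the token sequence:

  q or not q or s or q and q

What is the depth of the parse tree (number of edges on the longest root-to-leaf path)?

6

[E [E [E [E [T [F q]]] or [T [F not [F q]]]] or [T [F s]]] or [T [T [F q]] and [F q]]]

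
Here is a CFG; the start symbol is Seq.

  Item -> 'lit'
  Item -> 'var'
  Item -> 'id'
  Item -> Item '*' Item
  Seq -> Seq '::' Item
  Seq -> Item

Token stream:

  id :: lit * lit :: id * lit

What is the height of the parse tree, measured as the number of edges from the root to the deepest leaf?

[Seq [Seq [Seq [Item id]] :: [Item [Item lit] * [Item lit]]] :: [Item [Item id] * [Item lit]]]

4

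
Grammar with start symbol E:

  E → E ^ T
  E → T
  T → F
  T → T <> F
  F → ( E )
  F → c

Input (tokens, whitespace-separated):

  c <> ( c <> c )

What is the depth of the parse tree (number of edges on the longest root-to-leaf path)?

[E [T [T [F c]] <> [F ( [E [T [T [F c]] <> [F c]]] )]]]

7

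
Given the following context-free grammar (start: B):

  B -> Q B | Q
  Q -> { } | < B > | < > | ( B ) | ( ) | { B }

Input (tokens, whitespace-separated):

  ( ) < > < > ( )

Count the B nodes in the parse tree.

4

[B [Q ( )] [B [Q < >] [B [Q < >] [B [Q ( )]]]]]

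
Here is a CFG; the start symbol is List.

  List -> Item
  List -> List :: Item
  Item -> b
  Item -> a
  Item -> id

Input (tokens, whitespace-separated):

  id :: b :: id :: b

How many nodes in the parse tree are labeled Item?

[List [List [List [List [Item id]] :: [Item b]] :: [Item id]] :: [Item b]]

4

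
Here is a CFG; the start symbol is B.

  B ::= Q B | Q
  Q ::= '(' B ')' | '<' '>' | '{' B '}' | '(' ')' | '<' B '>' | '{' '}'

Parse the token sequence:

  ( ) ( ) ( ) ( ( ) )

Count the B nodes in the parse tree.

5

[B [Q ( )] [B [Q ( )] [B [Q ( )] [B [Q ( [B [Q ( )]] )]]]]]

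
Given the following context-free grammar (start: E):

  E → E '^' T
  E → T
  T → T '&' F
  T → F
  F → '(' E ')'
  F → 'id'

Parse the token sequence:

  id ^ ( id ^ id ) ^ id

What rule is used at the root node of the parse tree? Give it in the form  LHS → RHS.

[E [E [E [T [F id]]] ^ [T [F ( [E [E [T [F id]]] ^ [T [F id]]] )]]] ^ [T [F id]]]

E → E '^' T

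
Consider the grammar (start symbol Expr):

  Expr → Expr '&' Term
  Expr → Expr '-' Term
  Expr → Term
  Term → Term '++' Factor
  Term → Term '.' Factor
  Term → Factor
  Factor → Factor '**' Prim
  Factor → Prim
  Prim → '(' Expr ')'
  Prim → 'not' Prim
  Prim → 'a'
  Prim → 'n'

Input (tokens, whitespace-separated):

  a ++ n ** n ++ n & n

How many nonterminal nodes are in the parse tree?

[Expr [Expr [Term [Term [Term [Factor [Prim a]]] ++ [Factor [Factor [Prim n]] ** [Prim n]]] ++ [Factor [Prim n]]]] & [Term [Factor [Prim n]]]]

16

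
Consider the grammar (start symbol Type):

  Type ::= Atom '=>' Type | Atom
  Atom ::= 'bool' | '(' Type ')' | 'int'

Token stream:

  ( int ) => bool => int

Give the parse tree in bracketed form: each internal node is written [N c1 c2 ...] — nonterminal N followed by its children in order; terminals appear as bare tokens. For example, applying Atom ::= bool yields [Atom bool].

Type
Atom => Type
( Type ) => Type
( Atom ) => Type
( int ) => Type
( int ) => Atom => Type
( int ) => bool => Type
( int ) => bool => Atom
( int ) => bool => int

[Type [Atom ( [Type [Atom int]] )] => [Type [Atom bool] => [Type [Atom int]]]]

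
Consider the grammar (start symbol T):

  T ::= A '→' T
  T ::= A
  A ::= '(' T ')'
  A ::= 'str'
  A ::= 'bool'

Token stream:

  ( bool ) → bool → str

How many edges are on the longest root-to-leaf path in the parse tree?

[T [A ( [T [A bool]] )] → [T [A bool] → [T [A str]]]]

4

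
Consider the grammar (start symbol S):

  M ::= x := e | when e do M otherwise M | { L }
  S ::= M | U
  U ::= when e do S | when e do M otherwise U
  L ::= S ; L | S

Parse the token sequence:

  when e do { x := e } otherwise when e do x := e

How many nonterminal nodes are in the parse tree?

9

[S [U when e do [M { [L [S [M x := e]]] }] otherwise [U when e do [S [M x := e]]]]]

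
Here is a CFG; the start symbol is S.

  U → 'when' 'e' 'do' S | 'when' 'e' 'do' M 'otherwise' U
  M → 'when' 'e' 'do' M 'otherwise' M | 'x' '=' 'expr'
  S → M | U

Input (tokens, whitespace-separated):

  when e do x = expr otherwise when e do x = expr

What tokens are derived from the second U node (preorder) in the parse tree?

when e do x = expr

[S [U when e do [M x = expr] otherwise [U when e do [S [M x = expr]]]]]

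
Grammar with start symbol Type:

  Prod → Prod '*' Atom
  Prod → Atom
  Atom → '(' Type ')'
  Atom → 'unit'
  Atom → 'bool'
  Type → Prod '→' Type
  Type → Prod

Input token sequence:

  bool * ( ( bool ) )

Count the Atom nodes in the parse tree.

4

[Type [Prod [Prod [Atom bool]] * [Atom ( [Type [Prod [Atom ( [Type [Prod [Atom bool]]] )]]] )]]]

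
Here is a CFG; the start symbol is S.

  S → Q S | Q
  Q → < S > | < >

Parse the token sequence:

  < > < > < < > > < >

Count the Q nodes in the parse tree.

5

[S [Q < >] [S [Q < >] [S [Q < [S [Q < >]] >] [S [Q < >]]]]]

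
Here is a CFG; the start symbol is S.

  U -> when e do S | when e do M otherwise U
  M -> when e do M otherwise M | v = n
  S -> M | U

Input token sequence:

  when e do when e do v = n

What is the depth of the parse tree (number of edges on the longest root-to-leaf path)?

[S [U when e do [S [U when e do [S [M v = n]]]]]]

6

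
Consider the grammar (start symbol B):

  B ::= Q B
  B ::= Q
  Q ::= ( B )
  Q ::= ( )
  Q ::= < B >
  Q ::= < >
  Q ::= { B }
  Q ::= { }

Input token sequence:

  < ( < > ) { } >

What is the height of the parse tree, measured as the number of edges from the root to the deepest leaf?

6

[B [Q < [B [Q ( [B [Q < >]] )] [B [Q { }]]] >]]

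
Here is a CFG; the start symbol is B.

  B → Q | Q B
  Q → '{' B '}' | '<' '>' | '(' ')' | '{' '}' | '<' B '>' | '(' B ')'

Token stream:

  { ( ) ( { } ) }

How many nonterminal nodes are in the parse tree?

[B [Q { [B [Q ( )] [B [Q ( [B [Q { }]] )]]] }]]

8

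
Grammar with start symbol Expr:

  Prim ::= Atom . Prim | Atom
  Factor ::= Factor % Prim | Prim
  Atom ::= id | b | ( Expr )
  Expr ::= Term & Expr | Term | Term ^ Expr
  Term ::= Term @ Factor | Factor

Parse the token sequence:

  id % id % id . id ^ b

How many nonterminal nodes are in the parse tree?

18

[Expr [Term [Factor [Factor [Factor [Prim [Atom id]]] % [Prim [Atom id]]] % [Prim [Atom id] . [Prim [Atom id]]]]] ^ [Expr [Term [Factor [Prim [Atom b]]]]]]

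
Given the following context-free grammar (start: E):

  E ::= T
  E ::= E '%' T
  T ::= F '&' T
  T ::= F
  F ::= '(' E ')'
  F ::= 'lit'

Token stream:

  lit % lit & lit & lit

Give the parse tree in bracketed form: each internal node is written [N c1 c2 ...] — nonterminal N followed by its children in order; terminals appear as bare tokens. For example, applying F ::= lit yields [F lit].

[E [E [T [F lit]]] % [T [F lit] & [T [F lit] & [T [F lit]]]]]

E
E % T
T % T
F % T
lit % T
lit % F & T
lit % lit & T
lit % lit & F & T
lit % lit & lit & T
lit % lit & lit & F
lit % lit & lit & lit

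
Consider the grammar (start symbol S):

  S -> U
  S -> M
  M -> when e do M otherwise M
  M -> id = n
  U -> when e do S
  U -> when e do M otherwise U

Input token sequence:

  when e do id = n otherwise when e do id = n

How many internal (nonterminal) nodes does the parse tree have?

6

[S [U when e do [M id = n] otherwise [U when e do [S [M id = n]]]]]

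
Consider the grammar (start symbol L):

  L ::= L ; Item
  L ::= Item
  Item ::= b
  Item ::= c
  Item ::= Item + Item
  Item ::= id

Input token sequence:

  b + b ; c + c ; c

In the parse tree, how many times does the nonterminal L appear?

3

[L [L [L [Item [Item b] + [Item b]]] ; [Item [Item c] + [Item c]]] ; [Item c]]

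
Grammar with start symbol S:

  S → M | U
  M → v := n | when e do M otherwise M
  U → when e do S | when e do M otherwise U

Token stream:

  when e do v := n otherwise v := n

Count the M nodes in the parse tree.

[S [M when e do [M v := n] otherwise [M v := n]]]

3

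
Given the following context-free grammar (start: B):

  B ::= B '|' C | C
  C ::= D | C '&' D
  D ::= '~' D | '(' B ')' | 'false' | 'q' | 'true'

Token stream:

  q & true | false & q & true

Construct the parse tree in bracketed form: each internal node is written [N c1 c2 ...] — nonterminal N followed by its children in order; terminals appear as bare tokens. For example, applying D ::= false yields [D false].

[B [B [C [C [D q]] & [D true]]] | [C [C [C [D false]] & [D q]] & [D true]]]

B
B | C
C | C
C & D | C
D & D | C
q & D | C
q & true | C
q & true | C & D
q & true | C & D & D
q & true | D & D & D
q & true | false & D & D
q & true | false & q & D
q & true | false & q & true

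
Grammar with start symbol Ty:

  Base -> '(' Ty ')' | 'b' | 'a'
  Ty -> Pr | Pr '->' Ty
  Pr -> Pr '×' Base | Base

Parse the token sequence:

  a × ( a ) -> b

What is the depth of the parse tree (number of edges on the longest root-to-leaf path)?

6

[Ty [Pr [Pr [Base a]] × [Base ( [Ty [Pr [Base a]]] )]] -> [Ty [Pr [Base b]]]]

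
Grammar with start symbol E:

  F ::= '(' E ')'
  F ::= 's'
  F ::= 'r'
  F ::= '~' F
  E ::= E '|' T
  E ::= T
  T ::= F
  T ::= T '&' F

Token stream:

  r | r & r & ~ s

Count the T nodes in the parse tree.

4

[E [E [T [F r]]] | [T [T [T [F r]] & [F r]] & [F ~ [F s]]]]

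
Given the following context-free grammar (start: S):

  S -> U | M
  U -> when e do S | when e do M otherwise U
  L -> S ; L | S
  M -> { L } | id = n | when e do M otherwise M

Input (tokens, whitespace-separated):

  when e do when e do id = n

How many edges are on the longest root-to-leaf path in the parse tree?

[S [U when e do [S [U when e do [S [M id = n]]]]]]

6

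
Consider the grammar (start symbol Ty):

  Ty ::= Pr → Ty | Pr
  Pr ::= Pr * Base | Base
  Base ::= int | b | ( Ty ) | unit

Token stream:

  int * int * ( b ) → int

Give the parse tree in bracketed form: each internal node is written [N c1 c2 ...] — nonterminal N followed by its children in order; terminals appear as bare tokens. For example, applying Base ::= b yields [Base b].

[Ty [Pr [Pr [Pr [Base int]] * [Base int]] * [Base ( [Ty [Pr [Base b]]] )]] → [Ty [Pr [Base int]]]]

Ty
Pr → Ty
Pr * Base → Ty
Pr * Base * Base → Ty
Base * Base * Base → Ty
int * Base * Base → Ty
int * int * Base → Ty
int * int * ( Ty ) → Ty
int * int * ( Pr ) → Ty
int * int * ( Base ) → Ty
int * int * ( b ) → Ty
int * int * ( b ) → Pr
int * int * ( b ) → Base
int * int * ( b ) → int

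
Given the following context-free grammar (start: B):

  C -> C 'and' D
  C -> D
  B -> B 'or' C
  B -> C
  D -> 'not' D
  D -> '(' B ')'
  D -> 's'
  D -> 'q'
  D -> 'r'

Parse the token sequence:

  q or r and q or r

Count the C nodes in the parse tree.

[B [B [B [C [D q]]] or [C [C [D r]] and [D q]]] or [C [D r]]]

4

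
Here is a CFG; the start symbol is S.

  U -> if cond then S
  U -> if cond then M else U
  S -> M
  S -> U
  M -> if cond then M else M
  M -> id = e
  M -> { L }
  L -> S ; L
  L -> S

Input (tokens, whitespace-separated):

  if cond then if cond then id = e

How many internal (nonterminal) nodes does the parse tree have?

[S [U if cond then [S [U if cond then [S [M id = e]]]]]]

6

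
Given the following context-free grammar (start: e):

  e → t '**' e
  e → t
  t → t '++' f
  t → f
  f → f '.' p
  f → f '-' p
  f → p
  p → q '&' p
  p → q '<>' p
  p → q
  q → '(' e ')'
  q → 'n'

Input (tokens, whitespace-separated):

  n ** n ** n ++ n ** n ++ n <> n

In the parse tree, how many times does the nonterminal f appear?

6

[e [t [f [p [q n]]]] ** [e [t [f [p [q n]]]] ** [e [t [t [f [p [q n]]]] ++ [f [p [q n]]]] ** [e [t [t [f [p [q n]]]] ++ [f [p [q n] <> [p [q n]]]]]]]]]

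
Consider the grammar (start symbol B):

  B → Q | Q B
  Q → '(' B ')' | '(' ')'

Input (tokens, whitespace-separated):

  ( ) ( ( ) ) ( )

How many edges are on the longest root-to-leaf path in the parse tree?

[B [Q ( )] [B [Q ( [B [Q ( )]] )] [B [Q ( )]]]]

5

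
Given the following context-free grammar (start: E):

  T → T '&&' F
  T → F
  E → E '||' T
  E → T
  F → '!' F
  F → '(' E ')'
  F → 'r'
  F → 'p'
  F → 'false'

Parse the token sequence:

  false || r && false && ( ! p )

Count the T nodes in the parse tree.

5

[E [E [T [F false]]] || [T [T [T [F r]] && [F false]] && [F ( [E [T [F ! [F p]]]] )]]]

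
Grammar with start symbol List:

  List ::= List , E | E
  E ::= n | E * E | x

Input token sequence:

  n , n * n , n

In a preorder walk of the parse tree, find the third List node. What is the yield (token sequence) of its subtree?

[List [List [List [E n]] , [E [E n] * [E n]]] , [E n]]

n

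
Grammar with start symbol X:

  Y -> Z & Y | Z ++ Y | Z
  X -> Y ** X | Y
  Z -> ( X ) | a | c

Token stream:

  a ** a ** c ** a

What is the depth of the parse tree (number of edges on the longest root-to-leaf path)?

6

[X [Y [Z a]] ** [X [Y [Z a]] ** [X [Y [Z c]] ** [X [Y [Z a]]]]]]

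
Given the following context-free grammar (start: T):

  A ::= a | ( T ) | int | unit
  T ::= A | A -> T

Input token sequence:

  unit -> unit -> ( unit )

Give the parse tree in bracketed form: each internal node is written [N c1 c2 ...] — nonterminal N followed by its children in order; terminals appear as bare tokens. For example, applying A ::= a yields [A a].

T
A -> T
unit -> T
unit -> A -> T
unit -> unit -> T
unit -> unit -> A
unit -> unit -> ( T )
unit -> unit -> ( A )
unit -> unit -> ( unit )

[T [A unit] -> [T [A unit] -> [T [A ( [T [A unit]] )]]]]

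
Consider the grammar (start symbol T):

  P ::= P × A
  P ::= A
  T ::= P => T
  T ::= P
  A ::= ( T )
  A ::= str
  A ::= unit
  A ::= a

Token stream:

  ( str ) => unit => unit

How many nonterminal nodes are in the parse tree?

[T [P [A ( [T [P [A str]]] )]] => [T [P [A unit]] => [T [P [A unit]]]]]

12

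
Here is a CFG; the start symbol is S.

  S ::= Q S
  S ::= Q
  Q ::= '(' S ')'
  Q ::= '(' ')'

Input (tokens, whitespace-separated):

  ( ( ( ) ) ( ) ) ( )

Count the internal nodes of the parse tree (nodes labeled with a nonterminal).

[S [Q ( [S [Q ( [S [Q ( )]] )] [S [Q ( )]]] )] [S [Q ( )]]]

10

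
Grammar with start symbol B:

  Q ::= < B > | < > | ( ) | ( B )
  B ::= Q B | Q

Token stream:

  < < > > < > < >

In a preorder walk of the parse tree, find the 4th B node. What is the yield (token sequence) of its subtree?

< >

[B [Q < [B [Q < >]] >] [B [Q < >] [B [Q < >]]]]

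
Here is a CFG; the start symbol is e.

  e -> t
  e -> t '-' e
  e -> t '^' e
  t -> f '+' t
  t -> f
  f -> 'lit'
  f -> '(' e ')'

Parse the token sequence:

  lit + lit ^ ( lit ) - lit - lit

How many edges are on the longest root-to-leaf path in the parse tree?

[e [t [f lit] + [t [f lit]]] ^ [e [t [f ( [e [t [f lit]]] )]] - [e [t [f lit]] - [e [t [f lit]]]]]]

7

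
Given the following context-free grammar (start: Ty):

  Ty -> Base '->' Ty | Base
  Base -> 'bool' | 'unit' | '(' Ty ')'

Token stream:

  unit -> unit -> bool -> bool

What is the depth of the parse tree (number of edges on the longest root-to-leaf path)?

5

[Ty [Base unit] -> [Ty [Base unit] -> [Ty [Base bool] -> [Ty [Base bool]]]]]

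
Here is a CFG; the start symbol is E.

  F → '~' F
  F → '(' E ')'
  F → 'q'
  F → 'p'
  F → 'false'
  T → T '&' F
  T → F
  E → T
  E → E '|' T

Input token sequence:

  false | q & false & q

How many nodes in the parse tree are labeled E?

[E [E [T [F false]]] | [T [T [T [F q]] & [F false]] & [F q]]]

2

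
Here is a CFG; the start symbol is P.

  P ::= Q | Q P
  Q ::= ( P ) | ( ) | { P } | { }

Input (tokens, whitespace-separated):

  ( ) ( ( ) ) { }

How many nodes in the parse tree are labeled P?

4

[P [Q ( )] [P [Q ( [P [Q ( )]] )] [P [Q { }]]]]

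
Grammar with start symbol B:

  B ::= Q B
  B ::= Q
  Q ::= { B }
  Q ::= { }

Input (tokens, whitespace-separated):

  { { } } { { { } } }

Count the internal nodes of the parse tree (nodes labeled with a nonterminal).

10

[B [Q { [B [Q { }]] }] [B [Q { [B [Q { [B [Q { }]] }]] }]]]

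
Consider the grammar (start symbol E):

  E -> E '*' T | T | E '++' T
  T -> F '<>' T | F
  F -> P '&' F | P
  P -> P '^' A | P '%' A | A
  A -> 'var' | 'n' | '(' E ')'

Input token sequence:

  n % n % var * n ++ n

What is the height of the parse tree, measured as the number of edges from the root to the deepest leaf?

[E [E [E [T [F [P [P [P [A n]] % [A n]] % [A var]]]]] * [T [F [P [A n]]]]] ++ [T [F [P [A n]]]]]

9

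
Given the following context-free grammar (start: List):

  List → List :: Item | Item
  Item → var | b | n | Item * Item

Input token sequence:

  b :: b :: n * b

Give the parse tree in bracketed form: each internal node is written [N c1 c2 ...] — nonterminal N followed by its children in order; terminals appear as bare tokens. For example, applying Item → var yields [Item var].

List
List :: Item
List :: Item :: Item
Item :: Item :: Item
b :: Item :: Item
b :: b :: Item
b :: b :: Item * Item
b :: b :: n * Item
b :: b :: n * b

[List [List [List [Item b]] :: [Item b]] :: [Item [Item n] * [Item b]]]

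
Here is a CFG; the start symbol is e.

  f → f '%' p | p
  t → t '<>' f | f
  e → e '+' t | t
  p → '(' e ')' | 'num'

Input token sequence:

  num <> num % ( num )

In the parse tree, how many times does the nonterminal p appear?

4

[e [t [t [f [p num]]] <> [f [f [p num]] % [p ( [e [t [f [p num]]]] )]]]]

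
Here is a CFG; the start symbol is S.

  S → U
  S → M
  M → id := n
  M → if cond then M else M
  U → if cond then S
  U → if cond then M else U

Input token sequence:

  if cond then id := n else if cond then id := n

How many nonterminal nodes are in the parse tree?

6

[S [U if cond then [M id := n] else [U if cond then [S [M id := n]]]]]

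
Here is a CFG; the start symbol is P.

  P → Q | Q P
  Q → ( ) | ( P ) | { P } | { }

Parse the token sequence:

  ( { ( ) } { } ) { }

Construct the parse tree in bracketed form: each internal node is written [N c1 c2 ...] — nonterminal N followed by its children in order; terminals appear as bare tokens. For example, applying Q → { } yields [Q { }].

P
Q P
( P ) P
( Q P ) P
( { P } P ) P
( { Q } P ) P
( { ( ) } P ) P
( { ( ) } Q ) P
( { ( ) } { } ) P
( { ( ) } { } ) Q
( { ( ) } { } ) { }

[P [Q ( [P [Q { [P [Q ( )]] }] [P [Q { }]]] )] [P [Q { }]]]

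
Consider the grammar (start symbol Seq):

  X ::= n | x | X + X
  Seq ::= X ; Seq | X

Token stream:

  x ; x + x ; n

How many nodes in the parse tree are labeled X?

[Seq [X x] ; [Seq [X [X x] + [X x]] ; [Seq [X n]]]]

5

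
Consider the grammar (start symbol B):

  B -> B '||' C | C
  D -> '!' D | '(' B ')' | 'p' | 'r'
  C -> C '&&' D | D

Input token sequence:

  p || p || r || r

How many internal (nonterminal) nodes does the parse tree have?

[B [B [B [B [C [D p]]] || [C [D p]]] || [C [D r]]] || [C [D r]]]

12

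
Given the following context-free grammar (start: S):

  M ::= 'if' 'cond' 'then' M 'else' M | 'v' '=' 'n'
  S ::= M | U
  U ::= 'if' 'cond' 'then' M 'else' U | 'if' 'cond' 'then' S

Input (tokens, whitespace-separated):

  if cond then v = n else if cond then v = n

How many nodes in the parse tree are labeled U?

[S [U if cond then [M v = n] else [U if cond then [S [M v = n]]]]]

2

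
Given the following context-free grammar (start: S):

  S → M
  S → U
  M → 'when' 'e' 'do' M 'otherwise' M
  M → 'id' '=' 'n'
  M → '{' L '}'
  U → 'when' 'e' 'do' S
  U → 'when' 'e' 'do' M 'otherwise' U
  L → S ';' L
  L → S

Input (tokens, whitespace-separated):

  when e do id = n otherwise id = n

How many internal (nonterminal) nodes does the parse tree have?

[S [M when e do [M id = n] otherwise [M id = n]]]

4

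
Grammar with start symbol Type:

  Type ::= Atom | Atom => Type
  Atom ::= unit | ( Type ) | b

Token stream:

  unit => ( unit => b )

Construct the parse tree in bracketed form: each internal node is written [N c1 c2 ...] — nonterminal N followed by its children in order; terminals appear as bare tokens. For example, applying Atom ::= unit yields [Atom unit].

Type
Atom => Type
unit => Type
unit => Atom
unit => ( Type )
unit => ( Atom => Type )
unit => ( unit => Type )
unit => ( unit => Atom )
unit => ( unit => b )

[Type [Atom unit] => [Type [Atom ( [Type [Atom unit] => [Type [Atom b]]] )]]]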